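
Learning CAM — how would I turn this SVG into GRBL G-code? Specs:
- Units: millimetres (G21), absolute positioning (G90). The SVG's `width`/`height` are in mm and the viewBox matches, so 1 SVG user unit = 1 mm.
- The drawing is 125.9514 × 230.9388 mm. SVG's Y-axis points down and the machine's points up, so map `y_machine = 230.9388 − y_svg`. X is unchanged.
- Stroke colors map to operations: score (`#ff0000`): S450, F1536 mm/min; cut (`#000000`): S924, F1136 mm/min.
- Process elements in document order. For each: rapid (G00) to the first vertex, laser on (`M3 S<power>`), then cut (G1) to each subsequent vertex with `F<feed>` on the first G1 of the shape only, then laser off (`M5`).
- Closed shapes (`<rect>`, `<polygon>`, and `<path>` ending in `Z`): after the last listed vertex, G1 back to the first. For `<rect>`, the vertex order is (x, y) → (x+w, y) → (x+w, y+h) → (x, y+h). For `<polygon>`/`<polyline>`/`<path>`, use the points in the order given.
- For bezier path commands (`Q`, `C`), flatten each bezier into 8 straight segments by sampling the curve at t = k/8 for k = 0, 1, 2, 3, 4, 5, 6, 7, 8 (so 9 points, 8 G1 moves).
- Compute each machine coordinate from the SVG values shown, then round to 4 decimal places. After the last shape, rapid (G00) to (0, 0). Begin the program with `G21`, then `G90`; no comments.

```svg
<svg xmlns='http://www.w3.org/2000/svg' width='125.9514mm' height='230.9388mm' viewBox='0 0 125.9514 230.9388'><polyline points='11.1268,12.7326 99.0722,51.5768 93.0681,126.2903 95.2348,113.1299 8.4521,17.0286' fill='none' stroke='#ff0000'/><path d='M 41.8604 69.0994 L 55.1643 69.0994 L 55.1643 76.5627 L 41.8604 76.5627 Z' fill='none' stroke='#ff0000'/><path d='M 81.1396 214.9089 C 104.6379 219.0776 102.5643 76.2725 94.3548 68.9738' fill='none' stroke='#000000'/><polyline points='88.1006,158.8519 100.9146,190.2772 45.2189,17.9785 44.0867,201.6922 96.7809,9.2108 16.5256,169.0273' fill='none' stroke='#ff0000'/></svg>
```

1 u = 1 mm; y_m = 230.9388 − y.

[1] `<polyline>` open polyline, #ff0000→score S450 F1536: (11.1268,218.2062) → (99.0722,179.3620) → (93.0681,104.6485) → (95.2348,117.8089) → (8.4521,213.9102)

[2] `<path>` rectangle, #ff0000→score S450 F1536: (41.8604,161.8394) → (55.1643,161.8394) → (55.1643,154.3761) → (41.8604,154.3761) → (41.8604,161.8394) (closed)

[3] `<path>` cubic bezier, #000000→cut S924 F1136: (81.1396,16.0299) → (88.7907,20.8043) → (94.2723,36.0472) → (97.8120,58.4483) → (99.6376,84.6972) → (99.9770,111.4836) → (99.0578,135.4973) → (97.1078,153.4278) → (94.3548,161.9650)

[4] `<polyline>` open polyline, #ff0000→score S450 F1536: (88.1006,72.0869) → (100.9146,40.6616) → (45.2189,212.9603) → (44.0867,29.2466) → (96.7809,221.7280) → (16.5256,61.9115)

G21
G90
G00 X11.1268 Y218.2062
M3 S450
G1 X99.0722 Y179.3620 F1536
G1 X93.0681 Y104.6485
G1 X95.2348 Y117.8089
G1 X8.4521 Y213.9102
M5
G00 X41.8604 Y161.8394
M3 S450
G1 X55.1643 Y161.8394 F1536
G1 X55.1643 Y154.3761
G1 X41.8604 Y154.3761
G1 X41.8604 Y161.8394
M5
G00 X81.1396 Y16.0299
M3 S924
G1 X88.7907 Y20.8043 F1136
G1 X94.2723 Y36.0472
G1 X97.8120 Y58.4483
G1 X99.6376 Y84.6972
G1 X99.9770 Y111.4836
G1 X99.0578 Y135.4973
G1 X97.1078 Y153.4278
G1 X94.3548 Y161.9650
M5
G00 X88.1006 Y72.0869
M3 S450
G1 X100.9146 Y40.6616 F1536
G1 X45.2189 Y212.9603
G1 X44.0867 Y29.2466
G1 X96.7809 Y221.7280
G1 X16.5256 Y61.9115
M5
G00 X0.0000 Y0.0000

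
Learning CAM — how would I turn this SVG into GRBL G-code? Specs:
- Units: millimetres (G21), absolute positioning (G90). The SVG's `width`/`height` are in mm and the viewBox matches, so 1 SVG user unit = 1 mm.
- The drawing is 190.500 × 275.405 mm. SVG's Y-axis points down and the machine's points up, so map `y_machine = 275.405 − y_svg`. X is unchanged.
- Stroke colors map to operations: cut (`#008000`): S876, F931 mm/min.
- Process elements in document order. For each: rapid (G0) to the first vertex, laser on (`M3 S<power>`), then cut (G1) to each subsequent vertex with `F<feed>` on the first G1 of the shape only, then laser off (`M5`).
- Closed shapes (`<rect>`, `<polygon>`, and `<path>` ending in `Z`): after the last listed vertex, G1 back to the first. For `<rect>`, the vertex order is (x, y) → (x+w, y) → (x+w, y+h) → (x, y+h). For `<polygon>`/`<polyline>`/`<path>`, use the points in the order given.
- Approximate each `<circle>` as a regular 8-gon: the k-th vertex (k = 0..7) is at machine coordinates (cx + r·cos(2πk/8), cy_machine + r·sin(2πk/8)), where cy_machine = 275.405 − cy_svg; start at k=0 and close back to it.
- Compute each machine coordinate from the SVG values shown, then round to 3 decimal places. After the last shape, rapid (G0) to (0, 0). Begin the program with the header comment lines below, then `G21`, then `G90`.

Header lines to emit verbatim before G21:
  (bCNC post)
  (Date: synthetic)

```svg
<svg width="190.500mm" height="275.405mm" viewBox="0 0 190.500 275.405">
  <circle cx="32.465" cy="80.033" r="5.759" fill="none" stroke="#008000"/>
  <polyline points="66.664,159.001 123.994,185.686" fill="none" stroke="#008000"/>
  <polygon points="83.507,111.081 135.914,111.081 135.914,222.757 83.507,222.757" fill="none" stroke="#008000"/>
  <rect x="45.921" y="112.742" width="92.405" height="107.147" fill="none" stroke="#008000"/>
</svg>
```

(bCNC post)
(Date: synthetic)
G21
G90
G0 X38.224 Y195.372
M3 S876
G1 X36.537 Y199.444 F931
G1 X32.465 Y201.131
G1 X28.393 Y199.444
G1 X26.706 Y195.372
G1 X28.393 Y191.300
G1 X32.465 Y189.613
G1 X36.537 Y191.300
G1 X38.224 Y195.372
M5
G0 X66.664 Y116.404
M3 S876
G1 X123.994 Y89.719 F931
M5
G0 X83.507 Y164.324
M3 S876
G1 X135.914 Y164.324 F931
G1 X135.914 Y52.648
G1 X83.507 Y52.648
G1 X83.507 Y164.324
M5
G0 X45.921 Y162.663
M3 S876
G1 X138.326 Y162.663 F931
G1 X138.326 Y55.516
G1 X45.921 Y55.516
G1 X45.921 Y162.663
M5
G0 X0.000 Y0.000

Since the viewBox matches the mm dimensions, user units are millimetres directly. The only transform is the Y-flip y_m = 275.405 − y_svg.

Shape 1 is a circle drawn with `<circle>`. Its stroke #008000 means cut at S876, F931. After flipping Y the toolpath is (38.224,195.372) → (36.537,199.444) → (32.465,201.131) → (28.393,199.444) → (26.706,195.372) → (28.393,191.300) → (32.465,189.613) → (36.537,191.300) → (38.224,195.372), returning to the start.

Shape 2 is a line segment drawn with `<polyline>`. Its stroke #008000 means cut at S876, F931. After flipping Y the toolpath is (66.664,116.404) → (123.994,89.719).

Shape 3 is a rectangle drawn with `<polygon>`. Its stroke #008000 means cut at S876, F931. After flipping Y the toolpath is (83.507,164.324) → (135.914,164.324) → (135.914,52.648) → (83.507,52.648) → (83.507,164.324), returning to the start.

Shape 4 is a rectangle drawn with `<rect>`. Its stroke #008000 means cut at S876, F931. After flipping Y the toolpath is (45.921,162.663) → (138.326,162.663) → (138.326,55.516) → (45.921,55.516) → (45.921,162.663), returning to the start.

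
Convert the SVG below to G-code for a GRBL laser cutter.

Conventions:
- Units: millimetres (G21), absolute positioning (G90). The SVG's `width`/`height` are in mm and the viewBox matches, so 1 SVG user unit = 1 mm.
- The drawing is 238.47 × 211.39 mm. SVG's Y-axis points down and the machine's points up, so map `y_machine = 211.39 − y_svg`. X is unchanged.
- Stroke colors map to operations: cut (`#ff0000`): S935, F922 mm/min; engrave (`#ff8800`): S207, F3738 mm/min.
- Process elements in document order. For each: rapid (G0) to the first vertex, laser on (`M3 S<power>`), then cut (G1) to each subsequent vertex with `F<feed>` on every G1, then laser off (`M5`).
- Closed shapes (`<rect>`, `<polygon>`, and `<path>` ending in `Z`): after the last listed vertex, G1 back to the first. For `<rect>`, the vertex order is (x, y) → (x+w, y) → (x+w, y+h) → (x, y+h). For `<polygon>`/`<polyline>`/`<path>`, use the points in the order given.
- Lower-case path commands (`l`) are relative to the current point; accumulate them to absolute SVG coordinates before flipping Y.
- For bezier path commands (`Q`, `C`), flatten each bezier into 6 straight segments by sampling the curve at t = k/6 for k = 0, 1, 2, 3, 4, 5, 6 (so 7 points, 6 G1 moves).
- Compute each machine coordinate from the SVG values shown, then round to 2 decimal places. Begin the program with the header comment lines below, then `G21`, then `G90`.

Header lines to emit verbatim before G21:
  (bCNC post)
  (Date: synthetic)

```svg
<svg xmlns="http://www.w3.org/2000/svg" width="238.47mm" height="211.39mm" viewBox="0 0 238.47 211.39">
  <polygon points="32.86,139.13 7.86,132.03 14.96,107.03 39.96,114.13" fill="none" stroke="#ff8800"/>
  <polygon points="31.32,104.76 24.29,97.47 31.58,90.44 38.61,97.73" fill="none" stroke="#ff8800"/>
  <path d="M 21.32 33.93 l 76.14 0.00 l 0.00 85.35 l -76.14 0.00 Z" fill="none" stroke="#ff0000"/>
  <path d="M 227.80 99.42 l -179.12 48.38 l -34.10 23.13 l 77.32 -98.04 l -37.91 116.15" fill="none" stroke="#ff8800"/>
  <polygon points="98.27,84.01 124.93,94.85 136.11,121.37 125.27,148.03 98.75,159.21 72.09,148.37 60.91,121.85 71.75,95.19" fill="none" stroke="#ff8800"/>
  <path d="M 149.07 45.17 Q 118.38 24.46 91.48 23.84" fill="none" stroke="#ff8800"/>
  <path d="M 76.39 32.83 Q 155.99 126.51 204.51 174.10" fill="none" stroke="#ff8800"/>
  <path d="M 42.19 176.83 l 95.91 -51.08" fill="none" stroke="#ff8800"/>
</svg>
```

(bCNC post)
(Date: synthetic)
G21
G90
G0 X32.86 Y72.26
M3 S207
G1 X7.86 Y79.36 F3738
G1 X14.96 Y104.36 F3738
G1 X39.96 Y97.26 F3738
G1 X32.86 Y72.26 F3738
M5
G0 X31.32 Y106.63
M3 S207
G1 X24.29 Y113.92 F3738
G1 X31.58 Y120.95 F3738
G1 X38.61 Y113.66 F3738
G1 X31.32 Y106.63 F3738
M5
G0 X21.32 Y177.46
M3 S935
G1 X97.46 Y177.46 F922
G1 X97.46 Y92.11 F922
G1 X21.32 Y92.11 F922
G1 X21.32 Y177.46 F922
M5
G0 X227.80 Y111.97
M3 S207
G1 X48.68 Y63.59 F3738
G1 X14.58 Y40.46 F3738
G1 X91.90 Y138.50 F3738
G1 X53.99 Y22.35 F3738
M5
G0 X98.27 Y127.38
M3 S207
G1 X124.93 Y116.54 F3738
G1 X136.11 Y90.02 F3738
G1 X125.27 Y63.36 F3738
G1 X98.75 Y52.18 F3738
G1 X72.09 Y63.02 F3738
G1 X60.91 Y89.54 F3738
G1 X71.75 Y116.20 F3738
G1 X98.27 Y127.38 F3738
M5
G0 X149.07 Y166.22
M3 S207
G1 X138.95 Y172.57 F3738
G1 X129.03 Y177.79 F3738
G1 X119.33 Y181.91 F3738
G1 X109.83 Y184.90 F3738
G1 X100.55 Y186.79 F3738
G1 X91.48 Y187.55 F3738
M5
G0 X76.39 Y178.56
M3 S207
G1 X102.06 Y148.61 F3738
G1 X126.00 Y121.23 F3738
G1 X148.22 Y96.40 F3738
G1 X168.71 Y74.14 F3738
G1 X187.47 Y54.43 F3738
G1 X204.51 Y37.29 F3738
M5
G0 X42.19 Y34.56
M3 S207
G1 X138.10 Y85.64 F3738
M5

viewBox `0 0 238.47 211.39` with mm width/height → 1 unit = 1 mm. Flip: y_m = 211.39 − y_svg.

**Shape 1** — `<polygon>` regular polygon, stroke `#ff8800` → engrave (S207, F3738). Machine vertices: (32.86,72.26) → (7.86,79.36) → (14.96,104.36) → (39.96,97.26) → (32.86,72.26). Closed: final G1 returns to the first vertex.

**Shape 2** — `<polygon>` regular polygon, stroke `#ff8800` → engrave (S207, F3738). Machine vertices: (31.32,106.63) → (24.29,113.92) → (31.58,120.95) → (38.61,113.66) → (31.32,106.63). Closed: final G1 returns to the first vertex.

**Shape 3** — `<path>` rectangle, stroke `#ff0000` → cut (S935, F922). Machine vertices: (21.32,177.46) → (97.46,177.46) → (97.46,92.11) → (21.32,92.11) → (21.32,177.46). Closed: final G1 returns to the first vertex.

**Shape 4** — `<path>` open polyline, stroke `#ff8800` → engrave (S207, F3738). Machine vertices: (227.80,111.97) → (48.68,63.59) → (14.58,40.46) → (91.90,138.50) → (53.99,22.35). Open path.

**Shape 5** — `<polygon>` regular polygon, stroke `#ff8800` → engrave (S207, F3738). Machine vertices: (98.27,127.38) → (124.93,116.54) → (136.11,90.02) → (125.27,63.36) → (98.75,52.18) → (72.09,63.02) → (60.91,89.54) → (71.75,116.20) → (98.27,127.38). Closed: final G1 returns to the first vertex.

**Shape 6** — `<path>` quadratic bezier, stroke `#ff8800` → engrave (S207, F3738). Control points (SVG): P0=(149.07,45.17), P1=(118.38,24.46), P2=(91.48,23.84); sampled at t=k/6. Machine vertices: (149.07,166.22) → (138.95,172.57) → (129.03,177.79) → (119.33,181.91) → (109.83,184.90) → (100.55,186.79) → (91.48,187.55). Open path.

**Shape 7** — `<path>` quadratic bezier, stroke `#ff8800` → engrave (S207, F3738). Control points (SVG): P0=(76.39,32.83), P1=(155.99,126.51), P2=(204.51,174.10); sampled at t=k/6. Machine vertices: (76.39,178.56) → (102.06,148.61) → (126.00,121.23) → (148.22,96.40) → (168.71,74.14) → (187.47,54.43) → (204.51,37.29). Open path.

**Shape 8** — `<path>` line segment, stroke `#ff8800` → engrave (S207, F3738). Machine vertices: (42.19,34.56) → (138.10,85.64). Open path.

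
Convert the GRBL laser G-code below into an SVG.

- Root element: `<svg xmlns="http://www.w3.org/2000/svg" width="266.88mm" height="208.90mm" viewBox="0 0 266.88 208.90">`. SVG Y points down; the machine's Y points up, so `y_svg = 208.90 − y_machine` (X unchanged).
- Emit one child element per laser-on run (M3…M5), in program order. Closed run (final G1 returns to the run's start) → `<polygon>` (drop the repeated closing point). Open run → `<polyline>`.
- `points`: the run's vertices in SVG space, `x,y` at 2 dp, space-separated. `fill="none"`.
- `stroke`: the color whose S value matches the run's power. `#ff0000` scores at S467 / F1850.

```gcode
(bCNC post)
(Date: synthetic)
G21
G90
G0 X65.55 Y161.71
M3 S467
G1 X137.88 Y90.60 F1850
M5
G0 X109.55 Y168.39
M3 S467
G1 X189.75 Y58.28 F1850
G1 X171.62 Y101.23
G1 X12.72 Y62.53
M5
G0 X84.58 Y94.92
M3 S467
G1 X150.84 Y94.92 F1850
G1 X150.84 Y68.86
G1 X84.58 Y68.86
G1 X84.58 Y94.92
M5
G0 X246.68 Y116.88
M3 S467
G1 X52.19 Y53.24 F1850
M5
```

Each laser-on run becomes one SVG element. Flip Y back into SVG space with y_svg = 208.90 − y_machine. Every run uses S467, so all elements get stroke `#ff0000` (score).

Run 1: The run is open, so emit a `<polyline>` with points (Y-flipped): 65.55,47.19 137.88,118.30.

Run 2: The run is open, so emit a `<polyline>` with points (Y-flipped): 109.55,40.51 189.75,150.62 171.62,107.67 12.72,146.37.

Run 3: The run returns to its start, so emit a `<polygon>` with points (Y-flipped): 84.58,113.98 150.84,113.98 150.84,140.04 84.58,140.04.

Run 4: The run is open, so emit a `<polyline>` with points (Y-flipped): 246.68,92.02 52.19,155.66.

<svg xmlns="http://www.w3.org/2000/svg" width="266.88mm" height="208.90mm" viewBox="0 0 266.88 208.90">
  <polyline points="65.55,47.19 137.88,118.30" fill="none" stroke="#ff0000"/>
  <polyline points="109.55,40.51 189.75,150.62 171.62,107.67 12.72,146.37" fill="none" stroke="#ff0000"/>
  <polygon points="84.58,113.98 150.84,113.98 150.84,140.04 84.58,140.04" fill="none" stroke="#ff0000"/>
  <polyline points="246.68,92.02 52.19,155.66" fill="none" stroke="#ff0000"/>
</svg>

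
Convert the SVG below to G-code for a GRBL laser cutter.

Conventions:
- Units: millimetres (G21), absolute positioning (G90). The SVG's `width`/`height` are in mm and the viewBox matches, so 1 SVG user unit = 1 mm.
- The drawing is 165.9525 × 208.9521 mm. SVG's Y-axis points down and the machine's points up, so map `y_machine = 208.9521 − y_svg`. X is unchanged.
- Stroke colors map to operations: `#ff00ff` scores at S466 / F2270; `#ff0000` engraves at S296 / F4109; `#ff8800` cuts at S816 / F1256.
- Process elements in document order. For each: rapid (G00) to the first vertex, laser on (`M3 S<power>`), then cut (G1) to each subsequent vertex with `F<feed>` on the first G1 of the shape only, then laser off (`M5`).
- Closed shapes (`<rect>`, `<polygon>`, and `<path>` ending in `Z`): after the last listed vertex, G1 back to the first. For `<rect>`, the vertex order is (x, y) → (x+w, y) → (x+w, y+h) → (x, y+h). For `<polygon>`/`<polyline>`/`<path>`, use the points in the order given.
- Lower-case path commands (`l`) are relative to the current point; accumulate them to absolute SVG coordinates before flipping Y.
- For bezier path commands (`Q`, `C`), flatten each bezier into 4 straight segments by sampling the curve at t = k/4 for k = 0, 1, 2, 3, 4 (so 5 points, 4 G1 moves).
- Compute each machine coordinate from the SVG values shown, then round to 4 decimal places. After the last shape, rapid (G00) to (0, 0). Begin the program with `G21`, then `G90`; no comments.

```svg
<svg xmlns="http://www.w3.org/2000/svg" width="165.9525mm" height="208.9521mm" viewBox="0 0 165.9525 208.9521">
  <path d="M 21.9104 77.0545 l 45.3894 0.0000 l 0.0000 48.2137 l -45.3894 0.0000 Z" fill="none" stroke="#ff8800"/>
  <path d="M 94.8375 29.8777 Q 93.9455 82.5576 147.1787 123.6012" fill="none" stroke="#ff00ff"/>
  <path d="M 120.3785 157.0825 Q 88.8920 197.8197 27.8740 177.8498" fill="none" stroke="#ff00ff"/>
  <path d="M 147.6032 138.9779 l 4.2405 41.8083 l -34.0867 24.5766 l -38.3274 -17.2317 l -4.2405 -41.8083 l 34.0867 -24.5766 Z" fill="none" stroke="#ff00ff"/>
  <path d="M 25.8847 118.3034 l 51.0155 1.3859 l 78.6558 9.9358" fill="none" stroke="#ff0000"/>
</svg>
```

G21
G90
G00 X21.9104 Y131.8976
M3 S816
G1 X67.2998 Y131.8976 F1256
G1 X67.2998 Y83.6839
G1 X21.9104 Y83.6839
G1 X21.9104 Y131.8976
M5
G00 X94.8375 Y179.0744
M3 S466
G1 X97.7743 Y153.4617 F2270
G1 X107.4768 Y129.3036
G1 X123.9449 Y106.6000
G1 X147.1787 Y85.3509
M5
G00 X120.3785 Y51.8696
M3 S466
G1 X102.7895 Y35.2952 F2270
G1 X81.5091 Y26.3092
G1 X56.5373 Y24.9115
G1 X27.8740 Y31.1023
M5
G00 X147.6032 Y69.9742
M3 S466
G1 X151.8437 Y28.1659 F2270
G1 X117.7570 Y3.5893
G1 X79.4296 Y20.8210
G1 X75.1891 Y62.6293
G1 X109.2758 Y87.2059
G1 X147.6032 Y69.9742
M5
G00 X25.8847 Y90.6487
M3 S296
G1 X76.9002 Y89.2628 F4109
G1 X155.5560 Y79.3270
M5
G00 X0.0000 Y0.0000

viewBox `0 0 165.9525 208.9521` with mm width/height → 1 unit = 1 mm. Flip: y_m = 208.9521 − y_svg.

**Shape 1** — `<path>` rectangle, stroke `#ff8800` → cut (S816, F1256). Machine vertices: (21.9104,131.8976) → (67.2998,131.8976) → (67.2998,83.6839) → (21.9104,83.6839) → (21.9104,131.8976). Closed: final G1 returns to the first vertex.

**Shape 2** — `<path>` quadratic bezier, stroke `#ff00ff` → score (S466, F2270). Control points (SVG): P0=(94.8375,29.8777), P1=(93.9455,82.5576), P2=(147.1787,123.6012); sampled at t=k/4. Machine vertices: (94.8375,179.0744) → (97.7743,153.4617) → (107.4768,129.3036) → (123.9449,106.6000) → (147.1787,85.3509). Open path.

**Shape 3** — `<path>` quadratic bezier, stroke `#ff00ff` → score (S466, F2270). Control points (SVG): P0=(120.3785,157.0825), P1=(88.8920,197.8197), P2=(27.8740,177.8498); sampled at t=k/4. Machine vertices: (120.3785,51.8696) → (102.7895,35.2952) → (81.5091,26.3092) → (56.5373,24.9115) → (27.8740,31.1023). Open path.

**Shape 4** — `<path>` regular polygon, stroke `#ff00ff` → score (S466, F2270). Machine vertices: (147.6032,69.9742) → (151.8437,28.1659) → (117.7570,3.5893) → (79.4296,20.8210) → (75.1891,62.6293) → (109.2758,87.2059) → (147.6032,69.9742). Closed: final G1 returns to the first vertex.

**Shape 5** — `<path>` open polyline, stroke `#ff0000` → engrave (S296, F4109). Machine vertices: (25.8847,90.6487) → (76.9002,89.2628) → (155.5560,79.3270). Open path.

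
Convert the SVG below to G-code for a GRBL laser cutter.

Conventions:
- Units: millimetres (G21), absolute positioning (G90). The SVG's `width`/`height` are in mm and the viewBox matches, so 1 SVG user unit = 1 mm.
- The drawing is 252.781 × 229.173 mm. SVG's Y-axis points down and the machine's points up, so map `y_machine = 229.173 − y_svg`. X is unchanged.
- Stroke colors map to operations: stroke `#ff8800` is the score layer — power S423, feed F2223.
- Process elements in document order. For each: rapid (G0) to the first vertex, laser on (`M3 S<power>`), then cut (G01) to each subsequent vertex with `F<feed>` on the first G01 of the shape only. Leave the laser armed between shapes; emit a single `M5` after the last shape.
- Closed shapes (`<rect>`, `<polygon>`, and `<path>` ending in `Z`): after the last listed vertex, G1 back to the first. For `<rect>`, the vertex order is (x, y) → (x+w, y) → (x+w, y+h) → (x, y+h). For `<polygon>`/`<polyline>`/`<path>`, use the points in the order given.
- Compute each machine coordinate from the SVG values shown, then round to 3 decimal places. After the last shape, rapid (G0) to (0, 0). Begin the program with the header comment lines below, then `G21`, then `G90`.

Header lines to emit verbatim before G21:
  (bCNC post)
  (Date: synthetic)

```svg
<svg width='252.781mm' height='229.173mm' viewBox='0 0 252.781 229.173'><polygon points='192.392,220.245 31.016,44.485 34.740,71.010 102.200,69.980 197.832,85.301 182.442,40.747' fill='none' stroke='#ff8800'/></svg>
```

1 u = 1 mm; y_m = 229.173 − y.

[1] `<polygon>` closed polygon, #ff8800→score S423 F2223: (192.392,8.928) → (31.016,184.688) → (34.740,158.163) → (102.200,159.193) → (197.832,143.872) → (182.442,188.426) → (192.392,8.928) (closed)

(bCNC post)
(Date: synthetic)
G21
G90
G0 X192.392 Y8.928
M3 S423
G01 X31.016 Y184.688 F2223
G01 X34.740 Y158.163
G01 X102.200 Y159.193
G01 X197.832 Y143.872
G01 X182.442 Y188.426
G01 X192.392 Y8.928
M5
G0 X0.000 Y0.000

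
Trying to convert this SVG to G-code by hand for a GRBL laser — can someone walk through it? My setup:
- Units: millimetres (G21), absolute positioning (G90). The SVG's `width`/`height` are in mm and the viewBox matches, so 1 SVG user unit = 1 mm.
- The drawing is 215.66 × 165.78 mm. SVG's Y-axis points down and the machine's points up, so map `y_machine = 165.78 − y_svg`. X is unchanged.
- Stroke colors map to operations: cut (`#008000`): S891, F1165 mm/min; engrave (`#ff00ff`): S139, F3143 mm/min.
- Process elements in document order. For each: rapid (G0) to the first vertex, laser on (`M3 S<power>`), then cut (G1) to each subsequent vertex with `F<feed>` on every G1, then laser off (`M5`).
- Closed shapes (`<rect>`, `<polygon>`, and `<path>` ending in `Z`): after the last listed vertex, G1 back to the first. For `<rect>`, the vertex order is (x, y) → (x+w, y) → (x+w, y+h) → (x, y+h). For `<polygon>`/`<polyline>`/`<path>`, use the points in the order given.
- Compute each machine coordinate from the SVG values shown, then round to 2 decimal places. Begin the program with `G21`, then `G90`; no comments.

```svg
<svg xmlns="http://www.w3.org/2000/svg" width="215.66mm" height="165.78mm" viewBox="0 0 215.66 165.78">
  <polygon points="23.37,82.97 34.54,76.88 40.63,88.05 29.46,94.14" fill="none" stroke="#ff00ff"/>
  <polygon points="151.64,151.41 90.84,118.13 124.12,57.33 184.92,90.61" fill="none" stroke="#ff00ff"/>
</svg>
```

G21
G90
G0 X23.37 Y82.81
M3 S139
G1 X34.54 Y88.90 F3143
G1 X40.63 Y77.73 F3143
G1 X29.46 Y71.64 F3143
G1 X23.37 Y82.81 F3143
M5
G0 X151.64 Y14.37
M3 S139
G1 X90.84 Y47.65 F3143
G1 X124.12 Y108.45 F3143
G1 X184.92 Y75.17 F3143
G1 X151.64 Y14.37 F3143
M5

1 u = 1 mm; y_m = 165.78 − y.

[1] `<polygon>` regular polygon, #ff00ff→engrave S139 F3143: (23.37,82.81) → (34.54,88.90) → (40.63,77.73) → (29.46,71.64) → (23.37,82.81) (closed)

[2] `<polygon>` regular polygon, #ff00ff→engrave S139 F3143: (151.64,14.37) → (90.84,47.65) → (124.12,108.45) → (184.92,75.17) → (151.64,14.37) (closed)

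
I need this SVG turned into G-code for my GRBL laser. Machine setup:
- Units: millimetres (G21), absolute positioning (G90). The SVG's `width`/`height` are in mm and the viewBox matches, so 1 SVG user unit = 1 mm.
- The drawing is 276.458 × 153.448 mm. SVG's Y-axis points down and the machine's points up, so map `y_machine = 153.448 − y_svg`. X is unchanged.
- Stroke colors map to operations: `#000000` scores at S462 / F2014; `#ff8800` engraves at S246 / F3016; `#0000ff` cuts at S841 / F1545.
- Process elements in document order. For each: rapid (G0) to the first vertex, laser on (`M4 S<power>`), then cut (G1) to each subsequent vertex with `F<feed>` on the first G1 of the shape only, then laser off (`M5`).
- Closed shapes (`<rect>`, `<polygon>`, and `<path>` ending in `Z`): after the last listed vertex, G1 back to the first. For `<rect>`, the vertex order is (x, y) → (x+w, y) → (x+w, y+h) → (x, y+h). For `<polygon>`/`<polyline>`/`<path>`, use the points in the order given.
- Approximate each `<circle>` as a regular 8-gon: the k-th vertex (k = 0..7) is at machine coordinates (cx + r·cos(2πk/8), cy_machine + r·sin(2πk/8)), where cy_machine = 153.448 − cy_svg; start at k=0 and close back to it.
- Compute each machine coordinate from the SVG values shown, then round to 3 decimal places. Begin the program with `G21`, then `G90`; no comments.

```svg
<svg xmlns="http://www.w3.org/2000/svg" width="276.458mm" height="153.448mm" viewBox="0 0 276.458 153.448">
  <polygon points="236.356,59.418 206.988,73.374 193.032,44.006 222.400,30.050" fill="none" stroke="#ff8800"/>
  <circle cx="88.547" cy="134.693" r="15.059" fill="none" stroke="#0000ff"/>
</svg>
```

1 u = 1 mm; y_m = 153.448 − y.

[1] `<polygon>` regular polygon, #ff8800→engrave S246 F3016: (236.356,94.030) → (206.988,80.074) → (193.032,109.442) → (222.400,123.398) → (236.356,94.030) (closed)

[2] `<circle>` circle, #0000ff→cut S841 F1545: (103.606,18.755) → (99.195,29.403) → (88.547,33.814) → (77.899,29.403) → (73.488,18.755) → (77.899,8.107) → (88.547,3.696) → (99.195,8.107) → (103.606,18.755) (closed)

G21
G90
G0 X236.356 Y94.030
M4 S246
G1 X206.988 Y80.074 F3016
G1 X193.032 Y109.442
G1 X222.400 Y123.398
G1 X236.356 Y94.030
M5
G0 X103.606 Y18.755
M4 S841
G1 X99.195 Y29.403 F1545
G1 X88.547 Y33.814
G1 X77.899 Y29.403
G1 X73.488 Y18.755
G1 X77.899 Y8.107
G1 X88.547 Y3.696
G1 X99.195 Y8.107
G1 X103.606 Y18.755
M5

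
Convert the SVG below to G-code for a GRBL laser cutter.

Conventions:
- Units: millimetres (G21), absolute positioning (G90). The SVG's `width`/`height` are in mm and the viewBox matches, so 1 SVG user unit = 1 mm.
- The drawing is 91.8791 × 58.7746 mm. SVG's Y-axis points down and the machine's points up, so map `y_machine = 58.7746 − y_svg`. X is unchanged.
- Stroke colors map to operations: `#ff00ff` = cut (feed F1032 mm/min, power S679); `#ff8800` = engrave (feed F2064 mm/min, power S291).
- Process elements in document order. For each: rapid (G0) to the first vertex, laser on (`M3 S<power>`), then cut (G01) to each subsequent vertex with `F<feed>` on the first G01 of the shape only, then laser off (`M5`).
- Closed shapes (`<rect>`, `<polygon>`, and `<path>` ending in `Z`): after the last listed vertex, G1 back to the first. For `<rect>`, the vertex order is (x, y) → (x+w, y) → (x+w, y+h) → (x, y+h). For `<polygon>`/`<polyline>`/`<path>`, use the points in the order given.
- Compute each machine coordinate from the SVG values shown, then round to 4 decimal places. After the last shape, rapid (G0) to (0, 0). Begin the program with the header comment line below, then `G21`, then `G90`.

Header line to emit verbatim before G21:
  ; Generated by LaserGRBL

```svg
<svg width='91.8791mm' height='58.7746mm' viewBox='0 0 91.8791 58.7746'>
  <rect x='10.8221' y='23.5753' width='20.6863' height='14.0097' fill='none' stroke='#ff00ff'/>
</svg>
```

; Generated by LaserGRBL
G21
G90
G0 X10.8221 Y35.1993
M3 S679
G01 X31.5084 Y35.1993 F1032
G01 X31.5084 Y21.1896
G01 X10.8221 Y21.1896
G01 X10.8221 Y35.1993
M5
G0 X0.0000 Y0.0000

1 u = 1 mm; y_m = 58.7746 − y.

[1] `<rect>` rectangle, #ff00ff→cut S679 F1032: (10.8221,35.1993) → (31.5084,35.1993) → (31.5084,21.1896) → (10.8221,21.1896) → (10.8221,35.1993) (closed)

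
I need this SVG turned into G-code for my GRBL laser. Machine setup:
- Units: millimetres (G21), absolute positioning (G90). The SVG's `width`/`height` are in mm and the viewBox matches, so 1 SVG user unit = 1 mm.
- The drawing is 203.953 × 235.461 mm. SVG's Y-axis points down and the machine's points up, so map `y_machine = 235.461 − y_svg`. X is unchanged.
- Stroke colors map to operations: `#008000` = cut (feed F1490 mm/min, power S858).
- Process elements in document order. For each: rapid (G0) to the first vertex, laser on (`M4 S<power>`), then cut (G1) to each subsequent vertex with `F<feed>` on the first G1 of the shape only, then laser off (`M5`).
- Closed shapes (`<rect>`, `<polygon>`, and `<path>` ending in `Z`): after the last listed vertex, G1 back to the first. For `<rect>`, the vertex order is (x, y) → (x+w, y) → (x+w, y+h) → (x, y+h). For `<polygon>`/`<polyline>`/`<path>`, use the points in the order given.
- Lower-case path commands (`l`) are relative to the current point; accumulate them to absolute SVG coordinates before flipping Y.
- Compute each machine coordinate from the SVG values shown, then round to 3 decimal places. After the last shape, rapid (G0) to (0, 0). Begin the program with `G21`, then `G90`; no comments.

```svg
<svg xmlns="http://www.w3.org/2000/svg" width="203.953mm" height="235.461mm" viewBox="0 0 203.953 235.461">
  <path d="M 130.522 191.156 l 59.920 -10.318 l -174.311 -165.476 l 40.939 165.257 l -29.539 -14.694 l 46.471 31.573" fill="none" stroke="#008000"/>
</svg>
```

Since the viewBox matches the mm dimensions, user units are millimetres directly. The only transform is the Y-flip y_m = 235.461 − y_svg.

Shape 1 is a open polyline drawn with `<path>`. Its stroke #008000 means cut at S858, F1490. After flipping Y the toolpath is (130.522,44.305) → (190.442,54.623) → (16.131,220.099) → (57.070,54.842) → (27.531,69.536) → (74.002,37.963).

G21
G90
G0 X130.522 Y44.305
M4 S858
G1 X190.442 Y54.623 F1490
G1 X16.131 Y220.099
G1 X57.070 Y54.842
G1 X27.531 Y69.536
G1 X74.002 Y37.963
M5
G0 X0.000 Y0.000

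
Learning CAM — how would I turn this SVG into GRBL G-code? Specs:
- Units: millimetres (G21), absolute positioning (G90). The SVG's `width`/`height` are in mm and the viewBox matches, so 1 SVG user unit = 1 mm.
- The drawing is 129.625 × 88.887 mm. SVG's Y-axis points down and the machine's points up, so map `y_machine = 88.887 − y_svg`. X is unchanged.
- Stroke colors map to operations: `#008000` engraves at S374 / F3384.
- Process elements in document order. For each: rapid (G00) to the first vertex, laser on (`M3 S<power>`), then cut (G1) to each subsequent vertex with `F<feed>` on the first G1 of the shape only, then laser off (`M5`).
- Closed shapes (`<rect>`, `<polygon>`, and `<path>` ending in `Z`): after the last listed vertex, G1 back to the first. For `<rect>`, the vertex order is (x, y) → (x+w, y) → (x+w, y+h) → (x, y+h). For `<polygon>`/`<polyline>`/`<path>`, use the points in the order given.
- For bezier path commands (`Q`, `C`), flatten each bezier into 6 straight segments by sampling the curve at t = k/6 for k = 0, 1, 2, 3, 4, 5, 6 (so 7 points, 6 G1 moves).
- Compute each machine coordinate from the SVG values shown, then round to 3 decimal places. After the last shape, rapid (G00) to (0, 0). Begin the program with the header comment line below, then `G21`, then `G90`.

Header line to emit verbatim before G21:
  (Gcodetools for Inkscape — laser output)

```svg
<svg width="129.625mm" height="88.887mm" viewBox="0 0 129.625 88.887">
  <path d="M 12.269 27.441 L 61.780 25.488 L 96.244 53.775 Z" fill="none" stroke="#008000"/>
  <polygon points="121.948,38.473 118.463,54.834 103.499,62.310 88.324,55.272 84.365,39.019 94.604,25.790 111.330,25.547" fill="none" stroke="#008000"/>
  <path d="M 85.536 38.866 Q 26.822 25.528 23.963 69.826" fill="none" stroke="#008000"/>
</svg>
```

(Gcodetools for Inkscape — laser output)
G21
G90
G00 X12.269 Y61.446
M3 S374
G1 X61.780 Y63.399 F3384
G1 X96.244 Y35.112
G1 X12.269 Y61.446
M5
G00 X121.948 Y50.414
M3 S374
G1 X118.463 Y34.053 F3384
G1 X103.499 Y26.577
G1 X88.324 Y33.615
G1 X84.365 Y49.868
G1 X94.604 Y63.097
G1 X111.330 Y63.340
G1 X121.948 Y50.414
M5
G00 X85.536 Y50.021
M3 S374
G1 X67.516 Y52.866 F3384
G1 X52.599 Y52.509
G1 X40.786 Y48.950
G1 X32.075 Y42.189
G1 X26.468 Y32.226
G1 X23.963 Y19.061
M5
G00 X0.000 Y0.000

Since the viewBox matches the mm dimensions, user units are millimetres directly. The only transform is the Y-flip y_m = 88.887 − y_svg.

Shape 1 is a closed polygon drawn with `<path>`. Its stroke #008000 means engrave at S374, F3384. After flipping Y the toolpath is (12.269,61.446) → (61.780,63.399) → (96.244,35.112) → (12.269,61.446), returning to the start.

Shape 2 is a regular polygon drawn with `<polygon>`. Its stroke #008000 means engrave at S374, F3384. After flipping Y the toolpath is (121.948,50.414) → (118.463,34.053) → (103.499,26.577) → (88.324,33.615) → (84.365,49.868) → (94.604,63.097) → (111.330,63.340) → (121.948,50.414), returning to the start.

Shape 3 is a quadratic bezier drawn with `<path>`. Its stroke #008000 means engrave at S374, F3384. After flipping Y the toolpath is (85.536,50.021) → (67.516,52.866) → (52.599,52.509) → (40.786,48.950) → (32.075,42.189) → (26.468,32.226) → (23.963,19.061).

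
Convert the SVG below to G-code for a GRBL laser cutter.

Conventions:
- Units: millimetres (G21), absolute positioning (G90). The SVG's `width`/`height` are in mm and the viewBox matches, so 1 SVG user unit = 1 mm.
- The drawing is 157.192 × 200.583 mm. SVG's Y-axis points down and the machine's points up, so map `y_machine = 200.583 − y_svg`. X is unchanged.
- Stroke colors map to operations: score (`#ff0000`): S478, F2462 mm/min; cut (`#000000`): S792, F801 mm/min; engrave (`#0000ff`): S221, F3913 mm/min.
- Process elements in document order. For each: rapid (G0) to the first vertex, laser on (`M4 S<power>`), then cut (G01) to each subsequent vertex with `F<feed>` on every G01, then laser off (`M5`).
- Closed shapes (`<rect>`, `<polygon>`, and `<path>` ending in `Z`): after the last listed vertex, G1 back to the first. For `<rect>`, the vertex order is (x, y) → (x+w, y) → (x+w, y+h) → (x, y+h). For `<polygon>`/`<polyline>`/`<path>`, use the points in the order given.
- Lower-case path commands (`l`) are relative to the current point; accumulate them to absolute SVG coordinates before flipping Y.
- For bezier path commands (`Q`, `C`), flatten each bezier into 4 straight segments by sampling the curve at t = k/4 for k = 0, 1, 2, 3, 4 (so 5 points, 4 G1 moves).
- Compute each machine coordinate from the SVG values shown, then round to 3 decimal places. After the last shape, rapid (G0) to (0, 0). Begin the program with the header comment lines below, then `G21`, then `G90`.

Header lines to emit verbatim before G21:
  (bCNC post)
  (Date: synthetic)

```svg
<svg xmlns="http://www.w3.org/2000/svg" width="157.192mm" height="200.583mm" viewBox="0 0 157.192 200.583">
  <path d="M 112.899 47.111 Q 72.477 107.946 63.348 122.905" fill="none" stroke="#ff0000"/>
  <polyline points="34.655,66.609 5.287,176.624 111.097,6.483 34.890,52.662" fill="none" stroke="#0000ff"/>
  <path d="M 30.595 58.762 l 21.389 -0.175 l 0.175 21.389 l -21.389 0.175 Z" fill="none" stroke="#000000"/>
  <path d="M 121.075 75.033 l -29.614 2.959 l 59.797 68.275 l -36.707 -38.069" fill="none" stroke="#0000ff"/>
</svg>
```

viewBox `0 0 157.192 200.583` with mm width/height → 1 unit = 1 mm. Flip: y_m = 200.583 − y_svg.

**Shape 1** — `<path>` quadratic bezier, stroke `#ff0000` → score (S478, F2462). Control points (SVG): P0=(112.899,47.111), P1=(72.477,107.946), P2=(63.348,122.905); sampled at t=k/4. Machine vertices: (112.899,153.472) → (94.644,125.922) → (80.300,104.106) → (69.868,88.025) → (63.348,77.678). Open path.

**Shape 2** — `<polyline>` open polyline, stroke `#0000ff` → engrave (S221, F3913). Machine vertices: (34.655,133.974) → (5.287,23.959) → (111.097,194.100) → (34.890,147.921). Open path.

**Shape 3** — `<path>` regular polygon, stroke `#000000` → cut (S792, F801). Machine vertices: (30.595,141.821) → (51.984,141.996) → (52.159,120.607) → (30.770,120.432) → (30.595,141.821). Closed: final G1 returns to the first vertex.

**Shape 4** — `<path>` open polyline, stroke `#0000ff` → engrave (S221, F3913). Machine vertices: (121.075,125.550) → (91.461,122.591) → (151.258,54.316) → (114.551,92.385). Open path.

(bCNC post)
(Date: synthetic)
G21
G90
G0 X112.899 Y153.472
M4 S478
G01 X94.644 Y125.922 F2462
G01 X80.300 Y104.106 F2462
G01 X69.868 Y88.025 F2462
G01 X63.348 Y77.678 F2462
M5
G0 X34.655 Y133.974
M4 S221
G01 X5.287 Y23.959 F3913
G01 X111.097 Y194.100 F3913
G01 X34.890 Y147.921 F3913
M5
G0 X30.595 Y141.821
M4 S792
G01 X51.984 Y141.996 F801
G01 X52.159 Y120.607 F801
G01 X30.770 Y120.432 F801
G01 X30.595 Y141.821 F801
M5
G0 X121.075 Y125.550
M4 S221
G01 X91.461 Y122.591 F3913
G01 X151.258 Y54.316 F3913
G01 X114.551 Y92.385 F3913
M5
G0 X0.000 Y0.000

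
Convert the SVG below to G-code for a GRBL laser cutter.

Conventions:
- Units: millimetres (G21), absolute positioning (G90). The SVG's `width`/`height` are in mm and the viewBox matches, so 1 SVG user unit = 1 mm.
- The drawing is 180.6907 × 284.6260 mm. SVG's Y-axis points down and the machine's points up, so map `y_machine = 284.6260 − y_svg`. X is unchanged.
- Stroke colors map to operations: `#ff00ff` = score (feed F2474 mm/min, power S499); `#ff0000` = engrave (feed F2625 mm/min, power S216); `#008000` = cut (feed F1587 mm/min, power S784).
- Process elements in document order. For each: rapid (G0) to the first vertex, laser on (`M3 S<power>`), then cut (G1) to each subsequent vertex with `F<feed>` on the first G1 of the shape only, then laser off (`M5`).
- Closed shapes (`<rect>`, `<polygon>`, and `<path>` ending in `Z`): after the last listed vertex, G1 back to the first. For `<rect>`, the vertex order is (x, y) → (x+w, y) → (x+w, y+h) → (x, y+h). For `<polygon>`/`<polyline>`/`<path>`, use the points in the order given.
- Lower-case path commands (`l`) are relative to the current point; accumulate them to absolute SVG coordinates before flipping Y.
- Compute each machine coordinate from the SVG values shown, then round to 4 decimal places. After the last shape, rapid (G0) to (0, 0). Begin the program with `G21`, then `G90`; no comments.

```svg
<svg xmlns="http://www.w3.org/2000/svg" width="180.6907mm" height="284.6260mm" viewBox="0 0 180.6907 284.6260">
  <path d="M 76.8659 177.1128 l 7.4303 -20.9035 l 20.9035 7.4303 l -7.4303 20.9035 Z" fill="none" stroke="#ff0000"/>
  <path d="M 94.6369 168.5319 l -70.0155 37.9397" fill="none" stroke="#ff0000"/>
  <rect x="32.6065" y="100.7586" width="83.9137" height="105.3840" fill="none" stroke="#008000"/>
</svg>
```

Since the viewBox matches the mm dimensions, user units are millimetres directly. The only transform is the Y-flip y_m = 284.6260 − y_svg.

Shape 1 is a regular polygon drawn with `<path>`. Its stroke #ff0000 means engrave at S216, F2625. After flipping Y the toolpath is (76.8659,107.5132) → (84.2962,128.4167) → (105.1997,120.9864) → (97.7694,100.0829) → (76.8659,107.5132), returning to the start.

Shape 2 is a line segment drawn with `<path>`. Its stroke #ff0000 means engrave at S216, F2625. After flipping Y the toolpath is (94.6369,116.0941) → (24.6214,78.1544).

Shape 3 is a rectangle drawn with `<rect>`. Its stroke #008000 means cut at S784, F1587. After flipping Y the toolpath is (32.6065,183.8674) → (116.5202,183.8674) → (116.5202,78.4834) → (32.6065,78.4834) → (32.6065,183.8674), returning to the start.

G21
G90
G0 X76.8659 Y107.5132
M3 S216
G1 X84.2962 Y128.4167 F2625
G1 X105.1997 Y120.9864
G1 X97.7694 Y100.0829
G1 X76.8659 Y107.5132
M5
G0 X94.6369 Y116.0941
M3 S216
G1 X24.6214 Y78.1544 F2625
M5
G0 X32.6065 Y183.8674
M3 S784
G1 X116.5202 Y183.8674 F1587
G1 X116.5202 Y78.4834
G1 X32.6065 Y78.4834
G1 X32.6065 Y183.8674
M5
G0 X0.0000 Y0.0000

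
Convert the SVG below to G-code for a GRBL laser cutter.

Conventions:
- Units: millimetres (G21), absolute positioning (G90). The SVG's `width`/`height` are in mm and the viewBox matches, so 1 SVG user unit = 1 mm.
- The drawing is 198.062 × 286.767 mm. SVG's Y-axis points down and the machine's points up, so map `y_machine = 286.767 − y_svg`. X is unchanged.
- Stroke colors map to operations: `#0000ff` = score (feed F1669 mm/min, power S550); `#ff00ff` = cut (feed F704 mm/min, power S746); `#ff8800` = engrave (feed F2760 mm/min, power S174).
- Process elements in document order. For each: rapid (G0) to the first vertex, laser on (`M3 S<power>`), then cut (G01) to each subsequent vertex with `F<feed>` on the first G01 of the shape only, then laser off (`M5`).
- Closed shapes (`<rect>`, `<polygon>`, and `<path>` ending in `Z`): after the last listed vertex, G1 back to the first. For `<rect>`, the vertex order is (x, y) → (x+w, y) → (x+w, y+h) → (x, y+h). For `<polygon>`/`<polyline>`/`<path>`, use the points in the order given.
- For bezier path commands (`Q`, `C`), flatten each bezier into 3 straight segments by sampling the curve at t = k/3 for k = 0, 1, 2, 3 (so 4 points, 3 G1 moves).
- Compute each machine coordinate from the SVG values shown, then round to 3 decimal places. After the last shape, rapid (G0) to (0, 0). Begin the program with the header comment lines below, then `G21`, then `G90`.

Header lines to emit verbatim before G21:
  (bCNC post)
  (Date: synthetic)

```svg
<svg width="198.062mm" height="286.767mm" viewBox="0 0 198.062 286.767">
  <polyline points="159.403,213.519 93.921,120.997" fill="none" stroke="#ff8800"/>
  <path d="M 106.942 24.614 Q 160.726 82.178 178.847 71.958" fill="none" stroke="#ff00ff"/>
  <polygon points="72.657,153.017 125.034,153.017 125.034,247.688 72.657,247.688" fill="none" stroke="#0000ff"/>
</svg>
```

Since the viewBox matches the mm dimensions, user units are millimetres directly. The only transform is the Y-flip y_m = 286.767 − y_svg.

Shape 1 is a line segment drawn with `<polyline>`. Its stroke #ff8800 means engrave at S174, F2760. After flipping Y the toolpath is (159.403,73.248) → (93.921,165.770).

Shape 2 is a quadratic bezier drawn with `<path>`. Its stroke #ff00ff means cut at S746, F704. After flipping Y the toolpath is (106.942,262.153) → (138.835,231.309) → (162.804,215.527) → (178.847,214.809).

Shape 3 is a rectangle drawn with `<polygon>`. Its stroke #0000ff means score at S550, F1669. After flipping Y the toolpath is (72.657,133.750) → (125.034,133.750) → (125.034,39.079) → (72.657,39.079) → (72.657,133.750), returning to the start.

(bCNC post)
(Date: synthetic)
G21
G90
G0 X159.403 Y73.248
M3 S174
G01 X93.921 Y165.770 F2760
M5
G0 X106.942 Y262.153
M3 S746
G01 X138.835 Y231.309 F704
G01 X162.804 Y215.527
G01 X178.847 Y214.809
M5
G0 X72.657 Y133.750
M3 S550
G01 X125.034 Y133.750 F1669
G01 X125.034 Y39.079
G01 X72.657 Y39.079
G01 X72.657 Y133.750
M5
G0 X0.000 Y0.000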